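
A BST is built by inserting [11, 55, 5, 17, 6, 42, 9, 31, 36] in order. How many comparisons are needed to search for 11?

Search path for 11: 11
Found: True
Comparisons: 1


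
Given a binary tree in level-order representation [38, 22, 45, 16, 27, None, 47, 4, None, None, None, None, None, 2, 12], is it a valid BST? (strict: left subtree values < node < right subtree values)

Level-order array: [38, 22, 45, 16, 27, None, 47, 4, None, None, None, None, None, 2, 12]
Validate using subtree bounds (lo, hi): at each node, require lo < value < hi,
then recurse left with hi=value and right with lo=value.
Preorder trace (stopping at first violation):
  at node 38 with bounds (-inf, +inf): OK
  at node 22 with bounds (-inf, 38): OK
  at node 16 with bounds (-inf, 22): OK
  at node 4 with bounds (-inf, 16): OK
  at node 2 with bounds (-inf, 4): OK
  at node 12 with bounds (4, 16): OK
  at node 27 with bounds (22, 38): OK
  at node 45 with bounds (38, +inf): OK
  at node 47 with bounds (45, +inf): OK
No violation found at any node.
Result: Valid BST


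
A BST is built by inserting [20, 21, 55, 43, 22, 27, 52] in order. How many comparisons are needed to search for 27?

Search path for 27: 20 -> 21 -> 55 -> 43 -> 22 -> 27
Found: True
Comparisons: 6


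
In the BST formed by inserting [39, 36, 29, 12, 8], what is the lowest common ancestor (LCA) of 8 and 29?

Tree insertion order: [39, 36, 29, 12, 8]
Tree (level-order array): [39, 36, None, 29, None, 12, None, 8]
In a BST, the LCA of p=8, q=29 is the first node v on the
root-to-leaf path with p <= v <= q (go left if both < v, right if both > v).
Walk from root:
  at 39: both 8 and 29 < 39, go left
  at 36: both 8 and 29 < 36, go left
  at 29: 8 <= 29 <= 29, this is the LCA
LCA = 29


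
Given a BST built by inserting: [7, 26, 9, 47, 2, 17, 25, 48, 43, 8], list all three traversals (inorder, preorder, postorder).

Tree insertion order: [7, 26, 9, 47, 2, 17, 25, 48, 43, 8]
Tree (level-order array): [7, 2, 26, None, None, 9, 47, 8, 17, 43, 48, None, None, None, 25]
Inorder (L, root, R): [2, 7, 8, 9, 17, 25, 26, 43, 47, 48]
Preorder (root, L, R): [7, 2, 26, 9, 8, 17, 25, 47, 43, 48]
Postorder (L, R, root): [2, 8, 25, 17, 9, 43, 48, 47, 26, 7]


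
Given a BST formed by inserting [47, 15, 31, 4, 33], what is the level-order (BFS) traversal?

Tree insertion order: [47, 15, 31, 4, 33]
Tree (level-order array): [47, 15, None, 4, 31, None, None, None, 33]
BFS from the root, enqueuing left then right child of each popped node:
  queue [47] -> pop 47, enqueue [15], visited so far: [47]
  queue [15] -> pop 15, enqueue [4, 31], visited so far: [47, 15]
  queue [4, 31] -> pop 4, enqueue [none], visited so far: [47, 15, 4]
  queue [31] -> pop 31, enqueue [33], visited so far: [47, 15, 4, 31]
  queue [33] -> pop 33, enqueue [none], visited so far: [47, 15, 4, 31, 33]
Result: [47, 15, 4, 31, 33]


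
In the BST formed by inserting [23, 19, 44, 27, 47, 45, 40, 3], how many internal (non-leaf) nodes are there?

Tree built from: [23, 19, 44, 27, 47, 45, 40, 3]
Tree (level-order array): [23, 19, 44, 3, None, 27, 47, None, None, None, 40, 45]
Rule: An internal node has at least one child.
Per-node child counts:
  node 23: 2 child(ren)
  node 19: 1 child(ren)
  node 3: 0 child(ren)
  node 44: 2 child(ren)
  node 27: 1 child(ren)
  node 40: 0 child(ren)
  node 47: 1 child(ren)
  node 45: 0 child(ren)
Matching nodes: [23, 19, 44, 27, 47]
Count of internal (non-leaf) nodes: 5


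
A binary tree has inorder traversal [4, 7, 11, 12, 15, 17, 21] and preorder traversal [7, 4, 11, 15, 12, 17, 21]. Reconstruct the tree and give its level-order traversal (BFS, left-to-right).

Inorder:  [4, 7, 11, 12, 15, 17, 21]
Preorder: [7, 4, 11, 15, 12, 17, 21]
Algorithm: preorder visits root first, so consume preorder in order;
for each root, split the current inorder slice at that value into
left-subtree inorder and right-subtree inorder, then recurse.
Recursive splits:
  root=7; inorder splits into left=[4], right=[11, 12, 15, 17, 21]
  root=4; inorder splits into left=[], right=[]
  root=11; inorder splits into left=[], right=[12, 15, 17, 21]
  root=15; inorder splits into left=[12], right=[17, 21]
  root=12; inorder splits into left=[], right=[]
  root=17; inorder splits into left=[], right=[21]
  root=21; inorder splits into left=[], right=[]
Reconstructed level-order: [7, 4, 11, 15, 12, 17, 21]


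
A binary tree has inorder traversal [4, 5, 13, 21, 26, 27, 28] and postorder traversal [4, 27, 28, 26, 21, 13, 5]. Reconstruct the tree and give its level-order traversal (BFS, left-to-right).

Inorder:   [4, 5, 13, 21, 26, 27, 28]
Postorder: [4, 27, 28, 26, 21, 13, 5]
Algorithm: postorder visits root last, so walk postorder right-to-left;
each value is the root of the current inorder slice — split it at that
value, recurse on the right subtree first, then the left.
Recursive splits:
  root=5; inorder splits into left=[4], right=[13, 21, 26, 27, 28]
  root=13; inorder splits into left=[], right=[21, 26, 27, 28]
  root=21; inorder splits into left=[], right=[26, 27, 28]
  root=26; inorder splits into left=[], right=[27, 28]
  root=28; inorder splits into left=[27], right=[]
  root=27; inorder splits into left=[], right=[]
  root=4; inorder splits into left=[], right=[]
Reconstructed level-order: [5, 4, 13, 21, 26, 28, 27]


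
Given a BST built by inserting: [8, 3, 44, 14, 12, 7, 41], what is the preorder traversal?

Tree insertion order: [8, 3, 44, 14, 12, 7, 41]
Tree (level-order array): [8, 3, 44, None, 7, 14, None, None, None, 12, 41]
Preorder traversal: [8, 3, 7, 44, 14, 12, 41]


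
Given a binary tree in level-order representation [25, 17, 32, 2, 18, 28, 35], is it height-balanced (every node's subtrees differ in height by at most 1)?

Tree (level-order array): [25, 17, 32, 2, 18, 28, 35]
Definition: a tree is height-balanced if, at every node, |h(left) - h(right)| <= 1 (empty subtree has height -1).
Bottom-up per-node check:
  node 2: h_left=-1, h_right=-1, diff=0 [OK], height=0
  node 18: h_left=-1, h_right=-1, diff=0 [OK], height=0
  node 17: h_left=0, h_right=0, diff=0 [OK], height=1
  node 28: h_left=-1, h_right=-1, diff=0 [OK], height=0
  node 35: h_left=-1, h_right=-1, diff=0 [OK], height=0
  node 32: h_left=0, h_right=0, diff=0 [OK], height=1
  node 25: h_left=1, h_right=1, diff=0 [OK], height=2
All nodes satisfy the balance condition.
Result: Balanced


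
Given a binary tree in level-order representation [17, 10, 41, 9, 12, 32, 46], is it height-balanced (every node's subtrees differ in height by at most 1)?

Tree (level-order array): [17, 10, 41, 9, 12, 32, 46]
Definition: a tree is height-balanced if, at every node, |h(left) - h(right)| <= 1 (empty subtree has height -1).
Bottom-up per-node check:
  node 9: h_left=-1, h_right=-1, diff=0 [OK], height=0
  node 12: h_left=-1, h_right=-1, diff=0 [OK], height=0
  node 10: h_left=0, h_right=0, diff=0 [OK], height=1
  node 32: h_left=-1, h_right=-1, diff=0 [OK], height=0
  node 46: h_left=-1, h_right=-1, diff=0 [OK], height=0
  node 41: h_left=0, h_right=0, diff=0 [OK], height=1
  node 17: h_left=1, h_right=1, diff=0 [OK], height=2
All nodes satisfy the balance condition.
Result: Balanced


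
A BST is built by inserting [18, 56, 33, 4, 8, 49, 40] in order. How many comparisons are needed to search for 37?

Search path for 37: 18 -> 56 -> 33 -> 49 -> 40
Found: False
Comparisons: 5


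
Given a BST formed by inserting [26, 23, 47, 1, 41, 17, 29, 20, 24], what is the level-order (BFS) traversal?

Tree insertion order: [26, 23, 47, 1, 41, 17, 29, 20, 24]
Tree (level-order array): [26, 23, 47, 1, 24, 41, None, None, 17, None, None, 29, None, None, 20]
BFS from the root, enqueuing left then right child of each popped node:
  queue [26] -> pop 26, enqueue [23, 47], visited so far: [26]
  queue [23, 47] -> pop 23, enqueue [1, 24], visited so far: [26, 23]
  queue [47, 1, 24] -> pop 47, enqueue [41], visited so far: [26, 23, 47]
  queue [1, 24, 41] -> pop 1, enqueue [17], visited so far: [26, 23, 47, 1]
  queue [24, 41, 17] -> pop 24, enqueue [none], visited so far: [26, 23, 47, 1, 24]
  queue [41, 17] -> pop 41, enqueue [29], visited so far: [26, 23, 47, 1, 24, 41]
  queue [17, 29] -> pop 17, enqueue [20], visited so far: [26, 23, 47, 1, 24, 41, 17]
  queue [29, 20] -> pop 29, enqueue [none], visited so far: [26, 23, 47, 1, 24, 41, 17, 29]
  queue [20] -> pop 20, enqueue [none], visited so far: [26, 23, 47, 1, 24, 41, 17, 29, 20]
Result: [26, 23, 47, 1, 24, 41, 17, 29, 20]


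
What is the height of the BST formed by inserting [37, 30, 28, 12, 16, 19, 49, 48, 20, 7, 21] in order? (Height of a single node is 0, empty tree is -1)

Insertion order: [37, 30, 28, 12, 16, 19, 49, 48, 20, 7, 21]
Tree (level-order array): [37, 30, 49, 28, None, 48, None, 12, None, None, None, 7, 16, None, None, None, 19, None, 20, None, 21]
Compute height bottom-up (empty subtree = -1):
  height(7) = 1 + max(-1, -1) = 0
  height(21) = 1 + max(-1, -1) = 0
  height(20) = 1 + max(-1, 0) = 1
  height(19) = 1 + max(-1, 1) = 2
  height(16) = 1 + max(-1, 2) = 3
  height(12) = 1 + max(0, 3) = 4
  height(28) = 1 + max(4, -1) = 5
  height(30) = 1 + max(5, -1) = 6
  height(48) = 1 + max(-1, -1) = 0
  height(49) = 1 + max(0, -1) = 1
  height(37) = 1 + max(6, 1) = 7
Height = 7


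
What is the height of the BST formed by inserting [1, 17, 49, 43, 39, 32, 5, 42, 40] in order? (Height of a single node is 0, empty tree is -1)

Insertion order: [1, 17, 49, 43, 39, 32, 5, 42, 40]
Tree (level-order array): [1, None, 17, 5, 49, None, None, 43, None, 39, None, 32, 42, None, None, 40]
Compute height bottom-up (empty subtree = -1):
  height(5) = 1 + max(-1, -1) = 0
  height(32) = 1 + max(-1, -1) = 0
  height(40) = 1 + max(-1, -1) = 0
  height(42) = 1 + max(0, -1) = 1
  height(39) = 1 + max(0, 1) = 2
  height(43) = 1 + max(2, -1) = 3
  height(49) = 1 + max(3, -1) = 4
  height(17) = 1 + max(0, 4) = 5
  height(1) = 1 + max(-1, 5) = 6
Height = 6


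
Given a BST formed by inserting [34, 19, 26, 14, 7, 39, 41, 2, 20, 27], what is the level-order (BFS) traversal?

Tree insertion order: [34, 19, 26, 14, 7, 39, 41, 2, 20, 27]
Tree (level-order array): [34, 19, 39, 14, 26, None, 41, 7, None, 20, 27, None, None, 2]
BFS from the root, enqueuing left then right child of each popped node:
  queue [34] -> pop 34, enqueue [19, 39], visited so far: [34]
  queue [19, 39] -> pop 19, enqueue [14, 26], visited so far: [34, 19]
  queue [39, 14, 26] -> pop 39, enqueue [41], visited so far: [34, 19, 39]
  queue [14, 26, 41] -> pop 14, enqueue [7], visited so far: [34, 19, 39, 14]
  queue [26, 41, 7] -> pop 26, enqueue [20, 27], visited so far: [34, 19, 39, 14, 26]
  queue [41, 7, 20, 27] -> pop 41, enqueue [none], visited so far: [34, 19, 39, 14, 26, 41]
  queue [7, 20, 27] -> pop 7, enqueue [2], visited so far: [34, 19, 39, 14, 26, 41, 7]
  queue [20, 27, 2] -> pop 20, enqueue [none], visited so far: [34, 19, 39, 14, 26, 41, 7, 20]
  queue [27, 2] -> pop 27, enqueue [none], visited so far: [34, 19, 39, 14, 26, 41, 7, 20, 27]
  queue [2] -> pop 2, enqueue [none], visited so far: [34, 19, 39, 14, 26, 41, 7, 20, 27, 2]
Result: [34, 19, 39, 14, 26, 41, 7, 20, 27, 2]


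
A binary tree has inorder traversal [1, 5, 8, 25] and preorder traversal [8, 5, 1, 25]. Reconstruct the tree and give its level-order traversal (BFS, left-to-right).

Inorder:  [1, 5, 8, 25]
Preorder: [8, 5, 1, 25]
Algorithm: preorder visits root first, so consume preorder in order;
for each root, split the current inorder slice at that value into
left-subtree inorder and right-subtree inorder, then recurse.
Recursive splits:
  root=8; inorder splits into left=[1, 5], right=[25]
  root=5; inorder splits into left=[1], right=[]
  root=1; inorder splits into left=[], right=[]
  root=25; inorder splits into left=[], right=[]
Reconstructed level-order: [8, 5, 25, 1]


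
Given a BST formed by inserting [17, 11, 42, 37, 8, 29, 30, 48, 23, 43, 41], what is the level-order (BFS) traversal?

Tree insertion order: [17, 11, 42, 37, 8, 29, 30, 48, 23, 43, 41]
Tree (level-order array): [17, 11, 42, 8, None, 37, 48, None, None, 29, 41, 43, None, 23, 30]
BFS from the root, enqueuing left then right child of each popped node:
  queue [17] -> pop 17, enqueue [11, 42], visited so far: [17]
  queue [11, 42] -> pop 11, enqueue [8], visited so far: [17, 11]
  queue [42, 8] -> pop 42, enqueue [37, 48], visited so far: [17, 11, 42]
  queue [8, 37, 48] -> pop 8, enqueue [none], visited so far: [17, 11, 42, 8]
  queue [37, 48] -> pop 37, enqueue [29, 41], visited so far: [17, 11, 42, 8, 37]
  queue [48, 29, 41] -> pop 48, enqueue [43], visited so far: [17, 11, 42, 8, 37, 48]
  queue [29, 41, 43] -> pop 29, enqueue [23, 30], visited so far: [17, 11, 42, 8, 37, 48, 29]
  queue [41, 43, 23, 30] -> pop 41, enqueue [none], visited so far: [17, 11, 42, 8, 37, 48, 29, 41]
  queue [43, 23, 30] -> pop 43, enqueue [none], visited so far: [17, 11, 42, 8, 37, 48, 29, 41, 43]
  queue [23, 30] -> pop 23, enqueue [none], visited so far: [17, 11, 42, 8, 37, 48, 29, 41, 43, 23]
  queue [30] -> pop 30, enqueue [none], visited so far: [17, 11, 42, 8, 37, 48, 29, 41, 43, 23, 30]
Result: [17, 11, 42, 8, 37, 48, 29, 41, 43, 23, 30]


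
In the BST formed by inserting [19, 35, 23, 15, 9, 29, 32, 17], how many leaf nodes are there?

Tree built from: [19, 35, 23, 15, 9, 29, 32, 17]
Tree (level-order array): [19, 15, 35, 9, 17, 23, None, None, None, None, None, None, 29, None, 32]
Rule: A leaf has 0 children.
Per-node child counts:
  node 19: 2 child(ren)
  node 15: 2 child(ren)
  node 9: 0 child(ren)
  node 17: 0 child(ren)
  node 35: 1 child(ren)
  node 23: 1 child(ren)
  node 29: 1 child(ren)
  node 32: 0 child(ren)
Matching nodes: [9, 17, 32]
Count of leaf nodes: 3


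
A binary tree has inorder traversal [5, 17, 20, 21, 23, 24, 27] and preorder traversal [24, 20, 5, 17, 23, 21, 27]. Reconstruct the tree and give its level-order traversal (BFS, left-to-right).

Inorder:  [5, 17, 20, 21, 23, 24, 27]
Preorder: [24, 20, 5, 17, 23, 21, 27]
Algorithm: preorder visits root first, so consume preorder in order;
for each root, split the current inorder slice at that value into
left-subtree inorder and right-subtree inorder, then recurse.
Recursive splits:
  root=24; inorder splits into left=[5, 17, 20, 21, 23], right=[27]
  root=20; inorder splits into left=[5, 17], right=[21, 23]
  root=5; inorder splits into left=[], right=[17]
  root=17; inorder splits into left=[], right=[]
  root=23; inorder splits into left=[21], right=[]
  root=21; inorder splits into left=[], right=[]
  root=27; inorder splits into left=[], right=[]
Reconstructed level-order: [24, 20, 27, 5, 23, 17, 21]


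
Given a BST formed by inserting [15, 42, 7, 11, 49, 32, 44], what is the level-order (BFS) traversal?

Tree insertion order: [15, 42, 7, 11, 49, 32, 44]
Tree (level-order array): [15, 7, 42, None, 11, 32, 49, None, None, None, None, 44]
BFS from the root, enqueuing left then right child of each popped node:
  queue [15] -> pop 15, enqueue [7, 42], visited so far: [15]
  queue [7, 42] -> pop 7, enqueue [11], visited so far: [15, 7]
  queue [42, 11] -> pop 42, enqueue [32, 49], visited so far: [15, 7, 42]
  queue [11, 32, 49] -> pop 11, enqueue [none], visited so far: [15, 7, 42, 11]
  queue [32, 49] -> pop 32, enqueue [none], visited so far: [15, 7, 42, 11, 32]
  queue [49] -> pop 49, enqueue [44], visited so far: [15, 7, 42, 11, 32, 49]
  queue [44] -> pop 44, enqueue [none], visited so far: [15, 7, 42, 11, 32, 49, 44]
Result: [15, 7, 42, 11, 32, 49, 44]


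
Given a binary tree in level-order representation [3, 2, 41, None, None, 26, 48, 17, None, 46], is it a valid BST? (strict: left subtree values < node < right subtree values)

Level-order array: [3, 2, 41, None, None, 26, 48, 17, None, 46]
Validate using subtree bounds (lo, hi): at each node, require lo < value < hi,
then recurse left with hi=value and right with lo=value.
Preorder trace (stopping at first violation):
  at node 3 with bounds (-inf, +inf): OK
  at node 2 with bounds (-inf, 3): OK
  at node 41 with bounds (3, +inf): OK
  at node 26 with bounds (3, 41): OK
  at node 17 with bounds (3, 26): OK
  at node 48 with bounds (41, +inf): OK
  at node 46 with bounds (41, 48): OK
No violation found at any node.
Result: Valid BST


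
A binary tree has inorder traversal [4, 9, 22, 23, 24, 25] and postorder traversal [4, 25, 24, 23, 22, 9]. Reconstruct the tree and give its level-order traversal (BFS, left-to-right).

Inorder:   [4, 9, 22, 23, 24, 25]
Postorder: [4, 25, 24, 23, 22, 9]
Algorithm: postorder visits root last, so walk postorder right-to-left;
each value is the root of the current inorder slice — split it at that
value, recurse on the right subtree first, then the left.
Recursive splits:
  root=9; inorder splits into left=[4], right=[22, 23, 24, 25]
  root=22; inorder splits into left=[], right=[23, 24, 25]
  root=23; inorder splits into left=[], right=[24, 25]
  root=24; inorder splits into left=[], right=[25]
  root=25; inorder splits into left=[], right=[]
  root=4; inorder splits into left=[], right=[]
Reconstructed level-order: [9, 4, 22, 23, 24, 25]


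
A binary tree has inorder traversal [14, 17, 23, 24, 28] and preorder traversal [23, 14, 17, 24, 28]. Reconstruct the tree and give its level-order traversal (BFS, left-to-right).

Inorder:  [14, 17, 23, 24, 28]
Preorder: [23, 14, 17, 24, 28]
Algorithm: preorder visits root first, so consume preorder in order;
for each root, split the current inorder slice at that value into
left-subtree inorder and right-subtree inorder, then recurse.
Recursive splits:
  root=23; inorder splits into left=[14, 17], right=[24, 28]
  root=14; inorder splits into left=[], right=[17]
  root=17; inorder splits into left=[], right=[]
  root=24; inorder splits into left=[], right=[28]
  root=28; inorder splits into left=[], right=[]
Reconstructed level-order: [23, 14, 24, 17, 28]


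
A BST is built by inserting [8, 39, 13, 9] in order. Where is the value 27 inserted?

Starting tree (level order): [8, None, 39, 13, None, 9]
Insertion path: 8 -> 39 -> 13
Result: insert 27 as right child of 13
Final tree (level order): [8, None, 39, 13, None, 9, 27]


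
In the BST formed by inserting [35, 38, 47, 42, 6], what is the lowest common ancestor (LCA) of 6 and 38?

Tree insertion order: [35, 38, 47, 42, 6]
Tree (level-order array): [35, 6, 38, None, None, None, 47, 42]
In a BST, the LCA of p=6, q=38 is the first node v on the
root-to-leaf path with p <= v <= q (go left if both < v, right if both > v).
Walk from root:
  at 35: 6 <= 35 <= 38, this is the LCA
LCA = 35


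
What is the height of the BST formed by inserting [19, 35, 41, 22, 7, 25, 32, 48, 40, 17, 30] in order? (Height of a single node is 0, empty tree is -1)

Insertion order: [19, 35, 41, 22, 7, 25, 32, 48, 40, 17, 30]
Tree (level-order array): [19, 7, 35, None, 17, 22, 41, None, None, None, 25, 40, 48, None, 32, None, None, None, None, 30]
Compute height bottom-up (empty subtree = -1):
  height(17) = 1 + max(-1, -1) = 0
  height(7) = 1 + max(-1, 0) = 1
  height(30) = 1 + max(-1, -1) = 0
  height(32) = 1 + max(0, -1) = 1
  height(25) = 1 + max(-1, 1) = 2
  height(22) = 1 + max(-1, 2) = 3
  height(40) = 1 + max(-1, -1) = 0
  height(48) = 1 + max(-1, -1) = 0
  height(41) = 1 + max(0, 0) = 1
  height(35) = 1 + max(3, 1) = 4
  height(19) = 1 + max(1, 4) = 5
Height = 5


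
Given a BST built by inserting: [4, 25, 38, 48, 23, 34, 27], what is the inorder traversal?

Tree insertion order: [4, 25, 38, 48, 23, 34, 27]
Tree (level-order array): [4, None, 25, 23, 38, None, None, 34, 48, 27]
Inorder traversal: [4, 23, 25, 27, 34, 38, 48]


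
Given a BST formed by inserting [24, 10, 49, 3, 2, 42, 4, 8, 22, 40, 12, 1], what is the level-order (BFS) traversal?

Tree insertion order: [24, 10, 49, 3, 2, 42, 4, 8, 22, 40, 12, 1]
Tree (level-order array): [24, 10, 49, 3, 22, 42, None, 2, 4, 12, None, 40, None, 1, None, None, 8]
BFS from the root, enqueuing left then right child of each popped node:
  queue [24] -> pop 24, enqueue [10, 49], visited so far: [24]
  queue [10, 49] -> pop 10, enqueue [3, 22], visited so far: [24, 10]
  queue [49, 3, 22] -> pop 49, enqueue [42], visited so far: [24, 10, 49]
  queue [3, 22, 42] -> pop 3, enqueue [2, 4], visited so far: [24, 10, 49, 3]
  queue [22, 42, 2, 4] -> pop 22, enqueue [12], visited so far: [24, 10, 49, 3, 22]
  queue [42, 2, 4, 12] -> pop 42, enqueue [40], visited so far: [24, 10, 49, 3, 22, 42]
  queue [2, 4, 12, 40] -> pop 2, enqueue [1], visited so far: [24, 10, 49, 3, 22, 42, 2]
  queue [4, 12, 40, 1] -> pop 4, enqueue [8], visited so far: [24, 10, 49, 3, 22, 42, 2, 4]
  queue [12, 40, 1, 8] -> pop 12, enqueue [none], visited so far: [24, 10, 49, 3, 22, 42, 2, 4, 12]
  queue [40, 1, 8] -> pop 40, enqueue [none], visited so far: [24, 10, 49, 3, 22, 42, 2, 4, 12, 40]
  queue [1, 8] -> pop 1, enqueue [none], visited so far: [24, 10, 49, 3, 22, 42, 2, 4, 12, 40, 1]
  queue [8] -> pop 8, enqueue [none], visited so far: [24, 10, 49, 3, 22, 42, 2, 4, 12, 40, 1, 8]
Result: [24, 10, 49, 3, 22, 42, 2, 4, 12, 40, 1, 8]


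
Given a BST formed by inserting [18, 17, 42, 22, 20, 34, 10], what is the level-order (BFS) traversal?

Tree insertion order: [18, 17, 42, 22, 20, 34, 10]
Tree (level-order array): [18, 17, 42, 10, None, 22, None, None, None, 20, 34]
BFS from the root, enqueuing left then right child of each popped node:
  queue [18] -> pop 18, enqueue [17, 42], visited so far: [18]
  queue [17, 42] -> pop 17, enqueue [10], visited so far: [18, 17]
  queue [42, 10] -> pop 42, enqueue [22], visited so far: [18, 17, 42]
  queue [10, 22] -> pop 10, enqueue [none], visited so far: [18, 17, 42, 10]
  queue [22] -> pop 22, enqueue [20, 34], visited so far: [18, 17, 42, 10, 22]
  queue [20, 34] -> pop 20, enqueue [none], visited so far: [18, 17, 42, 10, 22, 20]
  queue [34] -> pop 34, enqueue [none], visited so far: [18, 17, 42, 10, 22, 20, 34]
Result: [18, 17, 42, 10, 22, 20, 34]


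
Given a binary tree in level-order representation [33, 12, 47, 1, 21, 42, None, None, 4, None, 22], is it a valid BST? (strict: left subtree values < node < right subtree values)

Level-order array: [33, 12, 47, 1, 21, 42, None, None, 4, None, 22]
Validate using subtree bounds (lo, hi): at each node, require lo < value < hi,
then recurse left with hi=value and right with lo=value.
Preorder trace (stopping at first violation):
  at node 33 with bounds (-inf, +inf): OK
  at node 12 with bounds (-inf, 33): OK
  at node 1 with bounds (-inf, 12): OK
  at node 4 with bounds (1, 12): OK
  at node 21 with bounds (12, 33): OK
  at node 22 with bounds (21, 33): OK
  at node 47 with bounds (33, +inf): OK
  at node 42 with bounds (33, 47): OK
No violation found at any node.
Result: Valid BST


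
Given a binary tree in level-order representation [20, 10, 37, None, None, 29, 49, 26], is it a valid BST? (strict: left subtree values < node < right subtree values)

Level-order array: [20, 10, 37, None, None, 29, 49, 26]
Validate using subtree bounds (lo, hi): at each node, require lo < value < hi,
then recurse left with hi=value and right with lo=value.
Preorder trace (stopping at first violation):
  at node 20 with bounds (-inf, +inf): OK
  at node 10 with bounds (-inf, 20): OK
  at node 37 with bounds (20, +inf): OK
  at node 29 with bounds (20, 37): OK
  at node 26 with bounds (20, 29): OK
  at node 49 with bounds (37, +inf): OK
No violation found at any node.
Result: Valid BST


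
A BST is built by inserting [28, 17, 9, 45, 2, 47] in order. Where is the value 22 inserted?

Starting tree (level order): [28, 17, 45, 9, None, None, 47, 2]
Insertion path: 28 -> 17
Result: insert 22 as right child of 17
Final tree (level order): [28, 17, 45, 9, 22, None, 47, 2]


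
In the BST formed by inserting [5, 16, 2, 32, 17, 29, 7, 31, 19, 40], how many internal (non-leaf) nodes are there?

Tree built from: [5, 16, 2, 32, 17, 29, 7, 31, 19, 40]
Tree (level-order array): [5, 2, 16, None, None, 7, 32, None, None, 17, 40, None, 29, None, None, 19, 31]
Rule: An internal node has at least one child.
Per-node child counts:
  node 5: 2 child(ren)
  node 2: 0 child(ren)
  node 16: 2 child(ren)
  node 7: 0 child(ren)
  node 32: 2 child(ren)
  node 17: 1 child(ren)
  node 29: 2 child(ren)
  node 19: 0 child(ren)
  node 31: 0 child(ren)
  node 40: 0 child(ren)
Matching nodes: [5, 16, 32, 17, 29]
Count of internal (non-leaf) nodes: 5


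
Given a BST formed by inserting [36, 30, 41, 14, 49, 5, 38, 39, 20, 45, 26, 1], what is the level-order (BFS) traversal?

Tree insertion order: [36, 30, 41, 14, 49, 5, 38, 39, 20, 45, 26, 1]
Tree (level-order array): [36, 30, 41, 14, None, 38, 49, 5, 20, None, 39, 45, None, 1, None, None, 26]
BFS from the root, enqueuing left then right child of each popped node:
  queue [36] -> pop 36, enqueue [30, 41], visited so far: [36]
  queue [30, 41] -> pop 30, enqueue [14], visited so far: [36, 30]
  queue [41, 14] -> pop 41, enqueue [38, 49], visited so far: [36, 30, 41]
  queue [14, 38, 49] -> pop 14, enqueue [5, 20], visited so far: [36, 30, 41, 14]
  queue [38, 49, 5, 20] -> pop 38, enqueue [39], visited so far: [36, 30, 41, 14, 38]
  queue [49, 5, 20, 39] -> pop 49, enqueue [45], visited so far: [36, 30, 41, 14, 38, 49]
  queue [5, 20, 39, 45] -> pop 5, enqueue [1], visited so far: [36, 30, 41, 14, 38, 49, 5]
  queue [20, 39, 45, 1] -> pop 20, enqueue [26], visited so far: [36, 30, 41, 14, 38, 49, 5, 20]
  queue [39, 45, 1, 26] -> pop 39, enqueue [none], visited so far: [36, 30, 41, 14, 38, 49, 5, 20, 39]
  queue [45, 1, 26] -> pop 45, enqueue [none], visited so far: [36, 30, 41, 14, 38, 49, 5, 20, 39, 45]
  queue [1, 26] -> pop 1, enqueue [none], visited so far: [36, 30, 41, 14, 38, 49, 5, 20, 39, 45, 1]
  queue [26] -> pop 26, enqueue [none], visited so far: [36, 30, 41, 14, 38, 49, 5, 20, 39, 45, 1, 26]
Result: [36, 30, 41, 14, 38, 49, 5, 20, 39, 45, 1, 26]


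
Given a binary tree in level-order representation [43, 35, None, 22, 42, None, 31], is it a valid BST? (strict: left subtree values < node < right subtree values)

Level-order array: [43, 35, None, 22, 42, None, 31]
Validate using subtree bounds (lo, hi): at each node, require lo < value < hi,
then recurse left with hi=value and right with lo=value.
Preorder trace (stopping at first violation):
  at node 43 with bounds (-inf, +inf): OK
  at node 35 with bounds (-inf, 43): OK
  at node 22 with bounds (-inf, 35): OK
  at node 31 with bounds (22, 35): OK
  at node 42 with bounds (35, 43): OK
No violation found at any node.
Result: Valid BST


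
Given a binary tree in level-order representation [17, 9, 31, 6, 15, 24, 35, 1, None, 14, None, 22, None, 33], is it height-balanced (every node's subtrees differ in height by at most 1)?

Tree (level-order array): [17, 9, 31, 6, 15, 24, 35, 1, None, 14, None, 22, None, 33]
Definition: a tree is height-balanced if, at every node, |h(left) - h(right)| <= 1 (empty subtree has height -1).
Bottom-up per-node check:
  node 1: h_left=-1, h_right=-1, diff=0 [OK], height=0
  node 6: h_left=0, h_right=-1, diff=1 [OK], height=1
  node 14: h_left=-1, h_right=-1, diff=0 [OK], height=0
  node 15: h_left=0, h_right=-1, diff=1 [OK], height=1
  node 9: h_left=1, h_right=1, diff=0 [OK], height=2
  node 22: h_left=-1, h_right=-1, diff=0 [OK], height=0
  node 24: h_left=0, h_right=-1, diff=1 [OK], height=1
  node 33: h_left=-1, h_right=-1, diff=0 [OK], height=0
  node 35: h_left=0, h_right=-1, diff=1 [OK], height=1
  node 31: h_left=1, h_right=1, diff=0 [OK], height=2
  node 17: h_left=2, h_right=2, diff=0 [OK], height=3
All nodes satisfy the balance condition.
Result: Balanced


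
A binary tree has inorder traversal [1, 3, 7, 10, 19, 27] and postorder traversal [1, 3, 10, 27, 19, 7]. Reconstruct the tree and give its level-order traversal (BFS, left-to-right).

Inorder:   [1, 3, 7, 10, 19, 27]
Postorder: [1, 3, 10, 27, 19, 7]
Algorithm: postorder visits root last, so walk postorder right-to-left;
each value is the root of the current inorder slice — split it at that
value, recurse on the right subtree first, then the left.
Recursive splits:
  root=7; inorder splits into left=[1, 3], right=[10, 19, 27]
  root=19; inorder splits into left=[10], right=[27]
  root=27; inorder splits into left=[], right=[]
  root=10; inorder splits into left=[], right=[]
  root=3; inorder splits into left=[1], right=[]
  root=1; inorder splits into left=[], right=[]
Reconstructed level-order: [7, 3, 19, 1, 10, 27]


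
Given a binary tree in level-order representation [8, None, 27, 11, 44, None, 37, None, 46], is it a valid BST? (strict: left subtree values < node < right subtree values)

Level-order array: [8, None, 27, 11, 44, None, 37, None, 46]
Validate using subtree bounds (lo, hi): at each node, require lo < value < hi,
then recurse left with hi=value and right with lo=value.
Preorder trace (stopping at first violation):
  at node 8 with bounds (-inf, +inf): OK
  at node 27 with bounds (8, +inf): OK
  at node 11 with bounds (8, 27): OK
  at node 37 with bounds (11, 27): VIOLATION
Node 37 violates its bound: not (11 < 37 < 27).
Result: Not a valid BST


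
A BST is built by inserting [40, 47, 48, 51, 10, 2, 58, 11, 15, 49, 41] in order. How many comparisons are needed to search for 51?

Search path for 51: 40 -> 47 -> 48 -> 51
Found: True
Comparisons: 4


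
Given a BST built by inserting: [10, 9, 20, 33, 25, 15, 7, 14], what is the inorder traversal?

Tree insertion order: [10, 9, 20, 33, 25, 15, 7, 14]
Tree (level-order array): [10, 9, 20, 7, None, 15, 33, None, None, 14, None, 25]
Inorder traversal: [7, 9, 10, 14, 15, 20, 25, 33]


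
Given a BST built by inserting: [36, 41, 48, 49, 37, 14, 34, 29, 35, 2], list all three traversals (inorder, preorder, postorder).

Tree insertion order: [36, 41, 48, 49, 37, 14, 34, 29, 35, 2]
Tree (level-order array): [36, 14, 41, 2, 34, 37, 48, None, None, 29, 35, None, None, None, 49]
Inorder (L, root, R): [2, 14, 29, 34, 35, 36, 37, 41, 48, 49]
Preorder (root, L, R): [36, 14, 2, 34, 29, 35, 41, 37, 48, 49]
Postorder (L, R, root): [2, 29, 35, 34, 14, 37, 49, 48, 41, 36]


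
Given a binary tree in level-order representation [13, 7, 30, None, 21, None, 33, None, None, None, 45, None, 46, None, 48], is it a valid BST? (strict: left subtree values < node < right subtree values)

Level-order array: [13, 7, 30, None, 21, None, 33, None, None, None, 45, None, 46, None, 48]
Validate using subtree bounds (lo, hi): at each node, require lo < value < hi,
then recurse left with hi=value and right with lo=value.
Preorder trace (stopping at first violation):
  at node 13 with bounds (-inf, +inf): OK
  at node 7 with bounds (-inf, 13): OK
  at node 21 with bounds (7, 13): VIOLATION
Node 21 violates its bound: not (7 < 21 < 13).
Result: Not a valid BST


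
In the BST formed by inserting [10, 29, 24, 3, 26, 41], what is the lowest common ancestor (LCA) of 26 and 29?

Tree insertion order: [10, 29, 24, 3, 26, 41]
Tree (level-order array): [10, 3, 29, None, None, 24, 41, None, 26]
In a BST, the LCA of p=26, q=29 is the first node v on the
root-to-leaf path with p <= v <= q (go left if both < v, right if both > v).
Walk from root:
  at 10: both 26 and 29 > 10, go right
  at 29: 26 <= 29 <= 29, this is the LCA
LCA = 29


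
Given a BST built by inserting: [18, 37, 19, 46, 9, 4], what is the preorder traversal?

Tree insertion order: [18, 37, 19, 46, 9, 4]
Tree (level-order array): [18, 9, 37, 4, None, 19, 46]
Preorder traversal: [18, 9, 4, 37, 19, 46]


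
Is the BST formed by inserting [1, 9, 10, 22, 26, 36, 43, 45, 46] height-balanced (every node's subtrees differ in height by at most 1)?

Tree (level-order array): [1, None, 9, None, 10, None, 22, None, 26, None, 36, None, 43, None, 45, None, 46]
Definition: a tree is height-balanced if, at every node, |h(left) - h(right)| <= 1 (empty subtree has height -1).
Bottom-up per-node check:
  node 46: h_left=-1, h_right=-1, diff=0 [OK], height=0
  node 45: h_left=-1, h_right=0, diff=1 [OK], height=1
  node 43: h_left=-1, h_right=1, diff=2 [FAIL (|-1-1|=2 > 1)], height=2
  node 36: h_left=-1, h_right=2, diff=3 [FAIL (|-1-2|=3 > 1)], height=3
  node 26: h_left=-1, h_right=3, diff=4 [FAIL (|-1-3|=4 > 1)], height=4
  node 22: h_left=-1, h_right=4, diff=5 [FAIL (|-1-4|=5 > 1)], height=5
  node 10: h_left=-1, h_right=5, diff=6 [FAIL (|-1-5|=6 > 1)], height=6
  node 9: h_left=-1, h_right=6, diff=7 [FAIL (|-1-6|=7 > 1)], height=7
  node 1: h_left=-1, h_right=7, diff=8 [FAIL (|-1-7|=8 > 1)], height=8
Node 43 violates the condition: |-1 - 1| = 2 > 1.
Result: Not balanced


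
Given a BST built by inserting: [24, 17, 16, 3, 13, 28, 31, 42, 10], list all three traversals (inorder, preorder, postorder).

Tree insertion order: [24, 17, 16, 3, 13, 28, 31, 42, 10]
Tree (level-order array): [24, 17, 28, 16, None, None, 31, 3, None, None, 42, None, 13, None, None, 10]
Inorder (L, root, R): [3, 10, 13, 16, 17, 24, 28, 31, 42]
Preorder (root, L, R): [24, 17, 16, 3, 13, 10, 28, 31, 42]
Postorder (L, R, root): [10, 13, 3, 16, 17, 42, 31, 28, 24]


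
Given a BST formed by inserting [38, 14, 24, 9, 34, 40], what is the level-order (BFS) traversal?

Tree insertion order: [38, 14, 24, 9, 34, 40]
Tree (level-order array): [38, 14, 40, 9, 24, None, None, None, None, None, 34]
BFS from the root, enqueuing left then right child of each popped node:
  queue [38] -> pop 38, enqueue [14, 40], visited so far: [38]
  queue [14, 40] -> pop 14, enqueue [9, 24], visited so far: [38, 14]
  queue [40, 9, 24] -> pop 40, enqueue [none], visited so far: [38, 14, 40]
  queue [9, 24] -> pop 9, enqueue [none], visited so far: [38, 14, 40, 9]
  queue [24] -> pop 24, enqueue [34], visited so far: [38, 14, 40, 9, 24]
  queue [34] -> pop 34, enqueue [none], visited so far: [38, 14, 40, 9, 24, 34]
Result: [38, 14, 40, 9, 24, 34]


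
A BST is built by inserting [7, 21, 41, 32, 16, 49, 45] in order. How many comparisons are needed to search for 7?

Search path for 7: 7
Found: True
Comparisons: 1


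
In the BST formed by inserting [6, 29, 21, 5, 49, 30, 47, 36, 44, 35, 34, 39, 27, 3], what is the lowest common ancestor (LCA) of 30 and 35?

Tree insertion order: [6, 29, 21, 5, 49, 30, 47, 36, 44, 35, 34, 39, 27, 3]
Tree (level-order array): [6, 5, 29, 3, None, 21, 49, None, None, None, 27, 30, None, None, None, None, 47, 36, None, 35, 44, 34, None, 39]
In a BST, the LCA of p=30, q=35 is the first node v on the
root-to-leaf path with p <= v <= q (go left if both < v, right if both > v).
Walk from root:
  at 6: both 30 and 35 > 6, go right
  at 29: both 30 and 35 > 29, go right
  at 49: both 30 and 35 < 49, go left
  at 30: 30 <= 30 <= 35, this is the LCA
LCA = 30


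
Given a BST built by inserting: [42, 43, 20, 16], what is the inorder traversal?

Tree insertion order: [42, 43, 20, 16]
Tree (level-order array): [42, 20, 43, 16]
Inorder traversal: [16, 20, 42, 43]


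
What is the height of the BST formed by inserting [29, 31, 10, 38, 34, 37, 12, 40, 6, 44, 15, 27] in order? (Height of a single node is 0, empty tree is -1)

Insertion order: [29, 31, 10, 38, 34, 37, 12, 40, 6, 44, 15, 27]
Tree (level-order array): [29, 10, 31, 6, 12, None, 38, None, None, None, 15, 34, 40, None, 27, None, 37, None, 44]
Compute height bottom-up (empty subtree = -1):
  height(6) = 1 + max(-1, -1) = 0
  height(27) = 1 + max(-1, -1) = 0
  height(15) = 1 + max(-1, 0) = 1
  height(12) = 1 + max(-1, 1) = 2
  height(10) = 1 + max(0, 2) = 3
  height(37) = 1 + max(-1, -1) = 0
  height(34) = 1 + max(-1, 0) = 1
  height(44) = 1 + max(-1, -1) = 0
  height(40) = 1 + max(-1, 0) = 1
  height(38) = 1 + max(1, 1) = 2
  height(31) = 1 + max(-1, 2) = 3
  height(29) = 1 + max(3, 3) = 4
Height = 4


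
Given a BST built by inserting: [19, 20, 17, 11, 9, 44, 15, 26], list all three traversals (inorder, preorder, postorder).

Tree insertion order: [19, 20, 17, 11, 9, 44, 15, 26]
Tree (level-order array): [19, 17, 20, 11, None, None, 44, 9, 15, 26]
Inorder (L, root, R): [9, 11, 15, 17, 19, 20, 26, 44]
Preorder (root, L, R): [19, 17, 11, 9, 15, 20, 44, 26]
Postorder (L, R, root): [9, 15, 11, 17, 26, 44, 20, 19]


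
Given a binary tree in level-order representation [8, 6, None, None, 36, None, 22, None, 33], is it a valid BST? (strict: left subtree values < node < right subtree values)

Level-order array: [8, 6, None, None, 36, None, 22, None, 33]
Validate using subtree bounds (lo, hi): at each node, require lo < value < hi,
then recurse left with hi=value and right with lo=value.
Preorder trace (stopping at first violation):
  at node 8 with bounds (-inf, +inf): OK
  at node 6 with bounds (-inf, 8): OK
  at node 36 with bounds (6, 8): VIOLATION
Node 36 violates its bound: not (6 < 36 < 8).
Result: Not a valid BST


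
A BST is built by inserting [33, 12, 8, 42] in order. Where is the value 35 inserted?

Starting tree (level order): [33, 12, 42, 8]
Insertion path: 33 -> 42
Result: insert 35 as left child of 42
Final tree (level order): [33, 12, 42, 8, None, 35]


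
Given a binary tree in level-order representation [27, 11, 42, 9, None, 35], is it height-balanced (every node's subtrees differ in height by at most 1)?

Tree (level-order array): [27, 11, 42, 9, None, 35]
Definition: a tree is height-balanced if, at every node, |h(left) - h(right)| <= 1 (empty subtree has height -1).
Bottom-up per-node check:
  node 9: h_left=-1, h_right=-1, diff=0 [OK], height=0
  node 11: h_left=0, h_right=-1, diff=1 [OK], height=1
  node 35: h_left=-1, h_right=-1, diff=0 [OK], height=0
  node 42: h_left=0, h_right=-1, diff=1 [OK], height=1
  node 27: h_left=1, h_right=1, diff=0 [OK], height=2
All nodes satisfy the balance condition.
Result: Balanced


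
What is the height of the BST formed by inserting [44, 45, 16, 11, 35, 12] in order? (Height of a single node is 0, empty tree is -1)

Insertion order: [44, 45, 16, 11, 35, 12]
Tree (level-order array): [44, 16, 45, 11, 35, None, None, None, 12]
Compute height bottom-up (empty subtree = -1):
  height(12) = 1 + max(-1, -1) = 0
  height(11) = 1 + max(-1, 0) = 1
  height(35) = 1 + max(-1, -1) = 0
  height(16) = 1 + max(1, 0) = 2
  height(45) = 1 + max(-1, -1) = 0
  height(44) = 1 + max(2, 0) = 3
Height = 3


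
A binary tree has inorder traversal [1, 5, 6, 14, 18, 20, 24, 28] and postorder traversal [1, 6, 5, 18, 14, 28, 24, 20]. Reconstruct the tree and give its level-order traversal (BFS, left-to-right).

Inorder:   [1, 5, 6, 14, 18, 20, 24, 28]
Postorder: [1, 6, 5, 18, 14, 28, 24, 20]
Algorithm: postorder visits root last, so walk postorder right-to-left;
each value is the root of the current inorder slice — split it at that
value, recurse on the right subtree first, then the left.
Recursive splits:
  root=20; inorder splits into left=[1, 5, 6, 14, 18], right=[24, 28]
  root=24; inorder splits into left=[], right=[28]
  root=28; inorder splits into left=[], right=[]
  root=14; inorder splits into left=[1, 5, 6], right=[18]
  root=18; inorder splits into left=[], right=[]
  root=5; inorder splits into left=[1], right=[6]
  root=6; inorder splits into left=[], right=[]
  root=1; inorder splits into left=[], right=[]
Reconstructed level-order: [20, 14, 24, 5, 18, 28, 1, 6]


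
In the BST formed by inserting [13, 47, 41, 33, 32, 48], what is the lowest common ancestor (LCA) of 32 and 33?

Tree insertion order: [13, 47, 41, 33, 32, 48]
Tree (level-order array): [13, None, 47, 41, 48, 33, None, None, None, 32]
In a BST, the LCA of p=32, q=33 is the first node v on the
root-to-leaf path with p <= v <= q (go left if both < v, right if both > v).
Walk from root:
  at 13: both 32 and 33 > 13, go right
  at 47: both 32 and 33 < 47, go left
  at 41: both 32 and 33 < 41, go left
  at 33: 32 <= 33 <= 33, this is the LCA
LCA = 33


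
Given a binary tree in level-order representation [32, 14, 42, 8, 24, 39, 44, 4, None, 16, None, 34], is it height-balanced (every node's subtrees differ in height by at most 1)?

Tree (level-order array): [32, 14, 42, 8, 24, 39, 44, 4, None, 16, None, 34]
Definition: a tree is height-balanced if, at every node, |h(left) - h(right)| <= 1 (empty subtree has height -1).
Bottom-up per-node check:
  node 4: h_left=-1, h_right=-1, diff=0 [OK], height=0
  node 8: h_left=0, h_right=-1, diff=1 [OK], height=1
  node 16: h_left=-1, h_right=-1, diff=0 [OK], height=0
  node 24: h_left=0, h_right=-1, diff=1 [OK], height=1
  node 14: h_left=1, h_right=1, diff=0 [OK], height=2
  node 34: h_left=-1, h_right=-1, diff=0 [OK], height=0
  node 39: h_left=0, h_right=-1, diff=1 [OK], height=1
  node 44: h_left=-1, h_right=-1, diff=0 [OK], height=0
  node 42: h_left=1, h_right=0, diff=1 [OK], height=2
  node 32: h_left=2, h_right=2, diff=0 [OK], height=3
All nodes satisfy the balance condition.
Result: Balanced
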